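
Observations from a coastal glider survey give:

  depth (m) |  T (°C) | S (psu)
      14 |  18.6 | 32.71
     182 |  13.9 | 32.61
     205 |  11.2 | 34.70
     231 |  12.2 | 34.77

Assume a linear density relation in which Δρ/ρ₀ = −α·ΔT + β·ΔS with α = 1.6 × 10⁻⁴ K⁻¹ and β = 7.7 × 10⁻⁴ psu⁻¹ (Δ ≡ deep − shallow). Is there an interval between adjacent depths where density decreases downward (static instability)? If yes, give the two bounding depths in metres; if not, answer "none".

205–231 m

Evaluate Δρ/ρ₀ = −αΔT + βΔS across each adjacent pair:
  14–182 m: −αΔT+βΔS = −(1.6 × 10⁻⁴)(-4.7)+(7.7 × 10⁻⁴)(-0.10) = 6.8 × 10⁻⁴ → stable
  182–205 m: −αΔT+βΔS = −(1.6 × 10⁻⁴)(-2.7)+(7.7 × 10⁻⁴)(+2.09) = 2.0 × 10⁻³ → stable
  205–231 m: −αΔT+βΔS = −(1.6 × 10⁻⁴)(+1.0)+(7.7 × 10⁻⁴)(+0.07) = -1.1 × 10⁻⁴ → UNSTABLE
The 205–231 m interval has Δρ < 0: lighter water underlies denser water.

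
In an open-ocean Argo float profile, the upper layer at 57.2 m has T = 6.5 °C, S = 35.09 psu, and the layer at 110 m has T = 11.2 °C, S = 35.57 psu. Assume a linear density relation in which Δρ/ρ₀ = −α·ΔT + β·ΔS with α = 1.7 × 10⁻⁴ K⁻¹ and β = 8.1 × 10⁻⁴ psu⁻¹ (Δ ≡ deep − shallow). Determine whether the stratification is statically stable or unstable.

unstable

ΔT = 11.2 − 6.5 = +4.7 K and ΔS = 35.57 − 35.09 = +0.48 psu (deep − shallow).
−αΔT = -7.99 × 10⁻⁴; βΔS = 3.888 × 10⁻⁴; sum Δρ/ρ₀ = -4.102 × 10⁻⁴.
Δρ/ρ₀ < 0, so Δρ < 0: deeper water is lighter → statically unstable; the column would overturn.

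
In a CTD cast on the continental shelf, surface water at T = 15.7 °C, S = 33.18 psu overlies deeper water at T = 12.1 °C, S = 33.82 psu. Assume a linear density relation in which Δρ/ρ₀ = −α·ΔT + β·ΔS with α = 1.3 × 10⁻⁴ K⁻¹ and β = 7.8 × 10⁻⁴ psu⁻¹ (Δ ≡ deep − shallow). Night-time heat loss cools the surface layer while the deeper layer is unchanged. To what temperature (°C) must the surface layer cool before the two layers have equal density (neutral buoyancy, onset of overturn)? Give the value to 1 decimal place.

Neutral buoyancy requires Δρ = 0, i.e. −α(T_deep − T_surf′) + β(S_deep − S_surf) = 0.
T_surf′ = T_deep − (β/α)·ΔS = 12.1 − (7.8 × 10⁻⁴/1.3 × 10⁻⁴)·(+0.64) = 8.260 °C.
Cooling required: 15.7 − (8.260) = 7.440 °C.

8.3 °C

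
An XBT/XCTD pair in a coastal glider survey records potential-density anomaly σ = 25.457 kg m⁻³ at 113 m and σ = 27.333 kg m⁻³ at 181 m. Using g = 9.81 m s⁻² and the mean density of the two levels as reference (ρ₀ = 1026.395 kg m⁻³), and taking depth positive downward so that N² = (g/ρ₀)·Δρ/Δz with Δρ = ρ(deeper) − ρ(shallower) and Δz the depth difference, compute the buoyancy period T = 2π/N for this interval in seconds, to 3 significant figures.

387 s

Δρ = 1027.333 − 1025.457 = 1.876 kg m⁻³ over Δz = 181 − 113 = 68 m.
N² = (9.81/1026.395) × (1.876/68) = 2.6368 × 10⁻⁴ s⁻².
N = √(2.6368 × 10⁻⁴) = 0.016238 rad s⁻¹, so T = 2π/N = 386.94 s ≈ 387 s.
N² > 0, so the interval is statically stable.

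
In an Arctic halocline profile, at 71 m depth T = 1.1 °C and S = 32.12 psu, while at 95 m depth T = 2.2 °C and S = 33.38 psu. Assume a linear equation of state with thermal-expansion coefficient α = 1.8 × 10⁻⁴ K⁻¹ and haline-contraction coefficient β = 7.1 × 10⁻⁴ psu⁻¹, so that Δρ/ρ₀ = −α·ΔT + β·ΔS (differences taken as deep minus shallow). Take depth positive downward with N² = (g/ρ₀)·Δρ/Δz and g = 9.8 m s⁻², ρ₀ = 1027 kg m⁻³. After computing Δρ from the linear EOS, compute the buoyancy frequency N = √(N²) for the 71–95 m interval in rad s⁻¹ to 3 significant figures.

ΔT = +1.1 K, ΔS = +1.26 psu (deep − shallow).
Δρ/ρ₀ = −αΔT + βΔS = -1.98 × 10⁻⁴ + 8.946 × 10⁻⁴ = 6.966 × 10⁻⁴, so Δρ ≈ 0.7154 kg m⁻³.
N² = (g/ρ₀)·Δρ/Δz = g·(Δρ/ρ₀)/Δz = 9.8 × 6.966 × 10⁻⁴ / 24 = 2.8445 × 10⁻⁴ s⁻².
N = √(2.8445 × 10⁻⁴) = 0.016866 rad s⁻¹ ≈ 0.0169 rad s⁻¹.

0.0169 rad s⁻¹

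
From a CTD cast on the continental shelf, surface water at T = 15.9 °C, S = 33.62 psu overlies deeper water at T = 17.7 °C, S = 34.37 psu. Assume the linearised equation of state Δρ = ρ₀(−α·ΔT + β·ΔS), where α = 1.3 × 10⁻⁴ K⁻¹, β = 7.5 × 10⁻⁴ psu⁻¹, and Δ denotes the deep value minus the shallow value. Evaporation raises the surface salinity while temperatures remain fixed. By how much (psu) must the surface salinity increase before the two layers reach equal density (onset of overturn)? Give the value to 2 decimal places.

0.44 psu

Neutral buoyancy requires −α(T_deep − T_surf) + β(S_deep − S_surf′) = 0.
S_surf′ = S_deep − (α/β)·ΔT = 34.37 − (1.3 × 10⁻⁴/7.5 × 10⁻⁴)·(+1.8) = 34.0580 psu.
Increase required: 34.0580 − 33.62 = 0.4380 psu.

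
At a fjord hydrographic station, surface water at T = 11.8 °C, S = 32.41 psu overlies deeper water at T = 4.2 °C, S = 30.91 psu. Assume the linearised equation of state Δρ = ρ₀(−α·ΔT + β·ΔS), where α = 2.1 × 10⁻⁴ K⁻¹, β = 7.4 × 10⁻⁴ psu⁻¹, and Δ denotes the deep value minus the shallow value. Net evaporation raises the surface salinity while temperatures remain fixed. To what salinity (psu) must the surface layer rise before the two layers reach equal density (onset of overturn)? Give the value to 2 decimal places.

33.07 psu

Neutral buoyancy requires −α(T_deep − T_surf) + β(S_deep − S_surf′) = 0.
S_surf′ = S_deep − (α/β)·ΔT = 30.91 − (2.1 × 10⁻⁴/7.4 × 10⁻⁴)·(-7.6) = 33.0668 psu.
Increase required: 33.0668 − 32.41 = 0.6568 psu.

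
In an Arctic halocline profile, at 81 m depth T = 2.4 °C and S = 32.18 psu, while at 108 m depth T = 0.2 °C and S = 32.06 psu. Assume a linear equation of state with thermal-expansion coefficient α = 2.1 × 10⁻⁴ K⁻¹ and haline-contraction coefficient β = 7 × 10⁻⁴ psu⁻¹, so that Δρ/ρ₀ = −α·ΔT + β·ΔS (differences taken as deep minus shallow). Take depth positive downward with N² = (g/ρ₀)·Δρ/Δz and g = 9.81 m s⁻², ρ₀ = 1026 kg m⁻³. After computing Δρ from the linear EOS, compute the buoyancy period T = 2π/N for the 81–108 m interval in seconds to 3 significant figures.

536 s

ΔT = -2.2 K, ΔS = -0.12 psu (deep − shallow).
Δρ/ρ₀ = −αΔT + βΔS = 4.62 × 10⁻⁴ − 8.40 × 10⁻⁵ = 3.78 × 10⁻⁴, so Δρ ≈ 0.3878 kg m⁻³.
N² = (g/ρ₀)·Δρ/Δz = g·(Δρ/ρ₀)/Δz = 9.81 × 3.78 × 10⁻⁴ / 27 = 1.3734 × 10⁻⁴ s⁻².
N = √(1.3734 × 10⁻⁴) = 0.011719 rad s⁻¹ → T = 2π/N = 536.15 s ≈ 536 s.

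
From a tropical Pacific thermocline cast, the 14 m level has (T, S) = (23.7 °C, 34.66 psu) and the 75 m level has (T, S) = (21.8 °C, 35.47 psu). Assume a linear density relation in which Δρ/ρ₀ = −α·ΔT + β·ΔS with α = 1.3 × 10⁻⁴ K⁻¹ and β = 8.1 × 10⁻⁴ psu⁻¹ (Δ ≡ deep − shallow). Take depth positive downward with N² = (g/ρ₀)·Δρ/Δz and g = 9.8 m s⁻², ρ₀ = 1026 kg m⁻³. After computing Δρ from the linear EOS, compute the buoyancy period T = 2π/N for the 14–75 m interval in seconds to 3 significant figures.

ΔT = -1.9 K, ΔS = +0.81 psu (deep − shallow).
Δρ/ρ₀ = −αΔT + βΔS = 2.47 × 10⁻⁴ + 6.561 × 10⁻⁴ = 9.031 × 10⁻⁴, so Δρ ≈ 0.9266 kg m⁻³.
N² = (g/ρ₀)·Δρ/Δz = g·(Δρ/ρ₀)/Δz = 9.8 × 9.031 × 10⁻⁴ / 61 = 1.4509 × 10⁻⁴ s⁻².
N = √(1.4509 × 10⁻⁴) = 0.012045 rad s⁻¹ → T = 2π/N = 521.64 s ≈ 522 s.

522 s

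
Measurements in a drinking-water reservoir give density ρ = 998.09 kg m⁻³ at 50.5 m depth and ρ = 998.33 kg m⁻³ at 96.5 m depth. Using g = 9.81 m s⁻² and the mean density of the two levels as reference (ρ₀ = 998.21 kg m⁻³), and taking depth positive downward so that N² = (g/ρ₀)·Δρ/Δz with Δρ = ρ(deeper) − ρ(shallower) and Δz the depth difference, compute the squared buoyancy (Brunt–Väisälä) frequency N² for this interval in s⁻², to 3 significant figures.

5.13 × 10⁻⁵ s⁻²

Δρ = 998.33 − 998.09 = 0.24 kg m⁻³ over Δz = 96.5 − 50.5 = 46 m.
N² = (9.81/998.21) × (0.24/46) = 5.1274 × 10⁻⁵ s⁻² ≈ 5.13 × 10⁻⁵ s⁻².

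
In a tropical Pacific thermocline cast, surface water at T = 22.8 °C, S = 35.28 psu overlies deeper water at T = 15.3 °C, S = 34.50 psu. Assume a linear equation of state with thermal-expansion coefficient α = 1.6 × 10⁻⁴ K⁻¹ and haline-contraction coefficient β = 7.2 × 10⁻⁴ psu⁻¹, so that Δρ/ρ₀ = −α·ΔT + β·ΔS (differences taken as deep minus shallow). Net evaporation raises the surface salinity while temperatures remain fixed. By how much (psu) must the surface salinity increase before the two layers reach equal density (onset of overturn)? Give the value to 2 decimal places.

Neutral buoyancy requires −α(T_deep − T_surf) + β(S_deep − S_surf′) = 0.
S_surf′ = S_deep − (α/β)·ΔT = 34.50 − (1.6 × 10⁻⁴/7.2 × 10⁻⁴)·(-7.5) = 36.1667 psu.
Increase required: 36.1667 − 35.28 = 0.8867 psu.

0.89 psu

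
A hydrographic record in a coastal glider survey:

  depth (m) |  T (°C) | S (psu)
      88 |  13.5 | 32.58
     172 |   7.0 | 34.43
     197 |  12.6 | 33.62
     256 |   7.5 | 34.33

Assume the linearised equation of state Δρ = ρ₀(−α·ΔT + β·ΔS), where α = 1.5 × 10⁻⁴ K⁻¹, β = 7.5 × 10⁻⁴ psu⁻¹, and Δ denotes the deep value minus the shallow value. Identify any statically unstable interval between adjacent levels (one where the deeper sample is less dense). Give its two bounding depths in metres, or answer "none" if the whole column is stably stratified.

172–197 m

Evaluate Δρ/ρ₀ = −αΔT + βΔS across each adjacent pair:
  88–172 m: −αΔT+βΔS = −(1.5 × 10⁻⁴)(-6.5)+(7.5 × 10⁻⁴)(+1.85) = 2.4 × 10⁻³ → stable
  172–197 m: −αΔT+βΔS = −(1.5 × 10⁻⁴)(+5.6)+(7.5 × 10⁻⁴)(-0.81) = -1.4 × 10⁻³ → UNSTABLE
  197–256 m: −αΔT+βΔS = −(1.5 × 10⁻⁴)(-5.1)+(7.5 × 10⁻⁴)(+0.71) = 1.3 × 10⁻³ → stable
The 172–197 m interval has Δρ < 0: lighter water underlies denser water.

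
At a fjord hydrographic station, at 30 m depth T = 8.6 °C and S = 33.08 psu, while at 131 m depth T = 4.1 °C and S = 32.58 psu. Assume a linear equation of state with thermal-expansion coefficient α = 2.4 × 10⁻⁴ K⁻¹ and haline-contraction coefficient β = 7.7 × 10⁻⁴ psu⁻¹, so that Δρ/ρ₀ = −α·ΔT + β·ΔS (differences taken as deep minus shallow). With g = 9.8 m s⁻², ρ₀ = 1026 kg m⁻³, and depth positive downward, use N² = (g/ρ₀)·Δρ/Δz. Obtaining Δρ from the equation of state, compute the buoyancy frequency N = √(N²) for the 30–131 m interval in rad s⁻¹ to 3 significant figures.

ΔT = -4.5 K, ΔS = -0.50 psu (deep − shallow).
Δρ/ρ₀ = −αΔT + βΔS = 1.08 × 10⁻³ − 3.85 × 10⁻⁴ = 6.95 × 10⁻⁴, so Δρ ≈ 0.7131 kg m⁻³.
N² = (g/ρ₀)·Δρ/Δz = g·(Δρ/ρ₀)/Δz = 9.8 × 6.95 × 10⁻⁴ / 101 = 6.7436 × 10⁻⁵ s⁻².
N = √(6.7436 × 10⁻⁵) = 8.2119 × 10⁻³ rad s⁻¹ ≈ 8.21 × 10⁻³ rad s⁻¹.

8.21 × 10⁻³ rad s⁻¹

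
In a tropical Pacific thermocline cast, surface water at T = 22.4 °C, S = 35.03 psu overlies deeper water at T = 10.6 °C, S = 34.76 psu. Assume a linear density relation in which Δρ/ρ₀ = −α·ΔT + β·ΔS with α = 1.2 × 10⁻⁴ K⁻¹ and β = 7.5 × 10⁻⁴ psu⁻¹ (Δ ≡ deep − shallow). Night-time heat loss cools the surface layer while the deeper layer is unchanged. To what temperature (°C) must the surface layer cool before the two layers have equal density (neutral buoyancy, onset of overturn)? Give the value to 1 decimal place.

Neutral buoyancy requires Δρ = 0, i.e. −α(T_deep − T_surf′) + β(S_deep − S_surf) = 0.
T_surf′ = T_deep − (β/α)·ΔS = 10.6 − (7.5 × 10⁻⁴/1.2 × 10⁻⁴)·(-0.27) = 12.287 °C.
Cooling required: 22.4 − (12.287) = 10.113 °C.

12.3 °C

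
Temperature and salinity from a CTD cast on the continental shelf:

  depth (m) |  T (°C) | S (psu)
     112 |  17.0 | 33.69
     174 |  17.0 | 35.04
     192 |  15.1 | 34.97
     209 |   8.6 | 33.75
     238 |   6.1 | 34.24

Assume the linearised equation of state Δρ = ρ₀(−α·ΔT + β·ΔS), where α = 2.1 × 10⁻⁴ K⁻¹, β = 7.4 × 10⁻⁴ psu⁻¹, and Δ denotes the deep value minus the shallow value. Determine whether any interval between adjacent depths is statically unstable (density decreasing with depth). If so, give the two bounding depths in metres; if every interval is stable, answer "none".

none

Evaluate Δρ/ρ₀ = −αΔT + βΔS across each adjacent pair:
  112–174 m: −αΔT+βΔS = −(2.1 × 10⁻⁴)(+0.0)+(7.4 × 10⁻⁴)(+1.35) = 1.0 × 10⁻³ → stable
  174–192 m: −αΔT+βΔS = −(2.1 × 10⁻⁴)(-1.9)+(7.4 × 10⁻⁴)(-0.07) = 3.5 × 10⁻⁴ → stable
  192–209 m: −αΔT+βΔS = −(2.1 × 10⁻⁴)(-6.5)+(7.4 × 10⁻⁴)(-1.22) = 4.6 × 10⁻⁴ → stable
  209–238 m: −αΔT+βΔS = −(2.1 × 10⁻⁴)(-2.5)+(7.4 × 10⁻⁴)(+0.49) = 8.9 × 10⁻⁴ → stable
Every interval has Δρ > 0: the column is stably stratified throughout.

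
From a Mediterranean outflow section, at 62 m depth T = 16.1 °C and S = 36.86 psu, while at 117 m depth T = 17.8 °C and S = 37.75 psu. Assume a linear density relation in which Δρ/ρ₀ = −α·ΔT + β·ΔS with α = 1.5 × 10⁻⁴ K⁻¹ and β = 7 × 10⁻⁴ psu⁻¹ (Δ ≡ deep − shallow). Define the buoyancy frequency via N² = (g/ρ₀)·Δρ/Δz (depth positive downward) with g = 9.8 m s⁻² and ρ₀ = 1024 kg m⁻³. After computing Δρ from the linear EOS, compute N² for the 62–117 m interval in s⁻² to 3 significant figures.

ΔT = +1.7 K, ΔS = +0.89 psu (deep − shallow).
Δρ/ρ₀ = −αΔT + βΔS = -2.55 × 10⁻⁴ + 6.23 × 10⁻⁴ = 3.68 × 10⁻⁴, so Δρ ≈ 0.3768 kg m⁻³.
N² = (g/ρ₀)·Δρ/Δz = g·(Δρ/ρ₀)/Δz = 9.8 × 3.68 × 10⁻⁴ / 55 = 6.5571 × 10⁻⁵ s⁻² ≈ 6.56 × 10⁻⁵ s⁻².

6.56 × 10⁻⁵ s⁻²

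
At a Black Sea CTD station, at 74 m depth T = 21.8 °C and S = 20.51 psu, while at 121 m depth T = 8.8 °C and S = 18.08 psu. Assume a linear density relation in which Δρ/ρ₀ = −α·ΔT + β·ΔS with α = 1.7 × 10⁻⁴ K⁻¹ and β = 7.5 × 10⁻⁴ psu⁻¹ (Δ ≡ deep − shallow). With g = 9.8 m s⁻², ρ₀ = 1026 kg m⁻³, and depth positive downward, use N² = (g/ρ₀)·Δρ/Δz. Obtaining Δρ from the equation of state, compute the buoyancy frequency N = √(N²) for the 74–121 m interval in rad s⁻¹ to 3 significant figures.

8.99 × 10⁻³ rad s⁻¹

ΔT = -13.0 K, ΔS = -2.43 psu (deep − shallow).
Δρ/ρ₀ = −αΔT + βΔS = 2.21 × 10⁻³ − 1.8225 × 10⁻³ = 3.875 × 10⁻⁴, so Δρ ≈ 0.3976 kg m⁻³.
N² = (g/ρ₀)·Δρ/Δz = g·(Δρ/ρ₀)/Δz = 9.8 × 3.875 × 10⁻⁴ / 47 = 8.0798 × 10⁻⁵ s⁻².
N = √(8.0798 × 10⁻⁵) = 8.9888 × 10⁻³ rad s⁻¹ ≈ 8.99 × 10⁻³ rad s⁻¹.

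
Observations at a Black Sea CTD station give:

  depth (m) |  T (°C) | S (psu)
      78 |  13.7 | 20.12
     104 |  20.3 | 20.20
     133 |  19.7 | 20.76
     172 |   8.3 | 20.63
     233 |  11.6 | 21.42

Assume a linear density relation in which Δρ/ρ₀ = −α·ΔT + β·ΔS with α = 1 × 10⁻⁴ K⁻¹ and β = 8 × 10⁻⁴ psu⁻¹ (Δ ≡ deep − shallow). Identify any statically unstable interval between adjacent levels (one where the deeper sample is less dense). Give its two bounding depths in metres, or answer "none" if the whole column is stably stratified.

78–104 m

Evaluate Δρ/ρ₀ = −αΔT + βΔS across each adjacent pair:
  78–104 m: −αΔT+βΔS = −(1 × 10⁻⁴)(+6.6)+(8 × 10⁻⁴)(+0.08) = -6.0 × 10⁻⁴ → UNSTABLE
  104–133 m: −αΔT+βΔS = −(1 × 10⁻⁴)(-0.6)+(8 × 10⁻⁴)(+0.56) = 5.1 × 10⁻⁴ → stable
  133–172 m: −αΔT+βΔS = −(1 × 10⁻⁴)(-11.4)+(8 × 10⁻⁴)(-0.13) = 1.0 × 10⁻³ → stable
  172–233 m: −αΔT+βΔS = −(1 × 10⁻⁴)(+3.3)+(8 × 10⁻⁴)(+0.79) = 3.0 × 10⁻⁴ → stable
The 78–104 m interval has Δρ < 0: lighter water underlies denser water.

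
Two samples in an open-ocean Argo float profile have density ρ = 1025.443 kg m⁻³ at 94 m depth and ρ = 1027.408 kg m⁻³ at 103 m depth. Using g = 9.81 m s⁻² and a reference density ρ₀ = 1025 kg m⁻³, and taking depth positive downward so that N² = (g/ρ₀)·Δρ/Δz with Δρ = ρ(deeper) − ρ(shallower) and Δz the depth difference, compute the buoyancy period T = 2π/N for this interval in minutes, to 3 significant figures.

2.29 min

Δρ = 1027.408 − 1025.443 = 1.965 kg m⁻³ over Δz = 103 − 94 = 9 m.
N² = (9.81/1025) × (1.965/9) = 2.0896 × 10⁻³ s⁻².
N = √(2.0896 × 10⁻³) = 0.045712 rad s⁻¹, so T = 2π/N = 137.45 s = 2.2908 min ≈ 2.29 min.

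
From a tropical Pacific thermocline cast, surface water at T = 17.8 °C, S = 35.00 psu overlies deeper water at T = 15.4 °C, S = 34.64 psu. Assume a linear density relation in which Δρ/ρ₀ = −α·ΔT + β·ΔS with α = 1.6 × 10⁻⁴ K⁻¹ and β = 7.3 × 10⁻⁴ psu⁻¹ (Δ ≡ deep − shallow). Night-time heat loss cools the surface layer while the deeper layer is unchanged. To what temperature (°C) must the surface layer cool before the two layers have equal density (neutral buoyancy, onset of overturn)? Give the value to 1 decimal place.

Neutral buoyancy requires Δρ = 0, i.e. −α(T_deep − T_surf′) + β(S_deep − S_surf) = 0.
T_surf′ = T_deep − (β/α)·ΔS = 15.4 − (7.3 × 10⁻⁴/1.6 × 10⁻⁴)·(-0.36) = 17.043 °C.
Cooling required: 17.8 − (17.043) = 0.757 °C.

17.0 °C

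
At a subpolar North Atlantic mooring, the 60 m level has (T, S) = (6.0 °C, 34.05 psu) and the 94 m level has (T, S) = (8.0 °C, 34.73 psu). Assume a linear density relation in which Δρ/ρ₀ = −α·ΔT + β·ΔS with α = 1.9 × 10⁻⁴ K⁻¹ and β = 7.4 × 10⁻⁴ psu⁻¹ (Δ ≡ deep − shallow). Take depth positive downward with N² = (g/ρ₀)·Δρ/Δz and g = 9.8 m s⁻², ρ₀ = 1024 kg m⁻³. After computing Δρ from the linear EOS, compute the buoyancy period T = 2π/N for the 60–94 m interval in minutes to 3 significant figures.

ΔT = +2.0 K, ΔS = +0.68 psu (deep − shallow).
Δρ/ρ₀ = −αΔT + βΔS = -3.80 × 10⁻⁴ + 5.032 × 10⁻⁴ = 1.232 × 10⁻⁴, so Δρ ≈ 0.1262 kg m⁻³.
N² = (g/ρ₀)·Δρ/Δz = g·(Δρ/ρ₀)/Δz = 9.8 × 1.232 × 10⁻⁴ / 34 = 3.5511 × 10⁻⁵ s⁻².
N = √(3.5511 × 10⁻⁵) = 5.9591 × 10⁻³ rad s⁻¹ → T = 2π/N = 1.0544 × 10³ s = 17.573 min ≈ 17.6 min.

17.6 min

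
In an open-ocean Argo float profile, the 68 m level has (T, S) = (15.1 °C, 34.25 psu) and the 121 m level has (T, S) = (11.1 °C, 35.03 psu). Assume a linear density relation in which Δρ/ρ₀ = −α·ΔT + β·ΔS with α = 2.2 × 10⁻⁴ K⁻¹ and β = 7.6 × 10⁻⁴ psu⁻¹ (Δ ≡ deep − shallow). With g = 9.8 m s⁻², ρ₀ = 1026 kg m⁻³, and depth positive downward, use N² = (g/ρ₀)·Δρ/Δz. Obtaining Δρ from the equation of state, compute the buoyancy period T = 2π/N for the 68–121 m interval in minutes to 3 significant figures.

6.35 min

ΔT = -4.0 K, ΔS = +0.78 psu (deep − shallow).
Δρ/ρ₀ = −αΔT + βΔS = 8.80 × 10⁻⁴ + 5.928 × 10⁻⁴ = 1.4728 × 10⁻³, so Δρ ≈ 1.511 kg m⁻³.
N² = (g/ρ₀)·Δρ/Δz = g·(Δρ/ρ₀)/Δz = 9.8 × 1.4728 × 10⁻³ / 53 = 2.7233 × 10⁻⁴ s⁻².
N = √(2.7233 × 10⁻⁴) = 0.016502 rad s⁻¹ → T = 2π/N = 380.75 s = 6.3458 min ≈ 6.35 min.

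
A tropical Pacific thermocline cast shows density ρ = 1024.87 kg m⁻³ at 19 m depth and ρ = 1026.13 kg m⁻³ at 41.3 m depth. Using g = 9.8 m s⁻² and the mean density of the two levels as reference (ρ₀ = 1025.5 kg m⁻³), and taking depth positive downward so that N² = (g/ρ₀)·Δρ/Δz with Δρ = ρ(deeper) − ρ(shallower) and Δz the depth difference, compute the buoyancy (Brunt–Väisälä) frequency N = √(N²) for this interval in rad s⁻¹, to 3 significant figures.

Δρ = 1026.13 − 1024.87 = 1.26 kg m⁻³ over Δz = 41.3 − 19 = 22.3 m.
N² = (9.8/1025.5) × (1.26/22.3) = 5.3995 × 10⁻⁴ s⁻².
N = √(5.3995 × 10⁻⁴) = 0.023237 rad s⁻¹ ≈ 0.0232 rad s⁻¹.

0.0232 rad s⁻¹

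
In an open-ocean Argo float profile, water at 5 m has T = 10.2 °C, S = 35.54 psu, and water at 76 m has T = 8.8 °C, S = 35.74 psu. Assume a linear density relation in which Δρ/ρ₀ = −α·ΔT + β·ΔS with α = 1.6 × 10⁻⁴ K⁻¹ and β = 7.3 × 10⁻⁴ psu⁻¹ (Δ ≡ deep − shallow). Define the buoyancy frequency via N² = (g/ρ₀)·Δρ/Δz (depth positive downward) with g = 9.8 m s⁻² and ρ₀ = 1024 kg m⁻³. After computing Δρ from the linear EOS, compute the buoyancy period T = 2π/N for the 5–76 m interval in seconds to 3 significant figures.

879 s

ΔT = -1.4 K, ΔS = +0.20 psu (deep − shallow).
Δρ/ρ₀ = −αΔT + βΔS = 2.24 × 10⁻⁴ + 1.46 × 10⁻⁴ = 3.70 × 10⁻⁴, so Δρ ≈ 0.3789 kg m⁻³.
N² = (g/ρ₀)·Δρ/Δz = g·(Δρ/ρ₀)/Δz = 9.8 × 3.70 × 10⁻⁴ / 71 = 5.1070 × 10⁻⁵ s⁻².
N = √(5.1070 × 10⁻⁵) = 7.1463 × 10⁻³ rad s⁻¹ → T = 2π/N = 879.22 s ≈ 879 s.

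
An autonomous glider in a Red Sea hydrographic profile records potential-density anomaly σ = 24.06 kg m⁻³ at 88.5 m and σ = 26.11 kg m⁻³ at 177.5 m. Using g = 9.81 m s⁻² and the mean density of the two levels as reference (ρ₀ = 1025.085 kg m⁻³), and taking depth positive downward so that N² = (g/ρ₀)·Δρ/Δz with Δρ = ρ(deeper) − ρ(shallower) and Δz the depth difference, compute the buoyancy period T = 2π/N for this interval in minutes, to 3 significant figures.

7.05 min

Δρ = 1026.11 − 1024.06 = 2.05 kg m⁻³ over Δz = 177.5 − 88.5 = 89 m.
N² = (9.81/1025.085) × (2.05/89) = 2.2043 × 10⁻⁴ s⁻².
N = √(2.2043 × 10⁻⁴) = 0.014847 rad s⁻¹, so T = 2π/N = 423.20 s = 7.0533 min ≈ 7.05 min.
N² > 0, so the interval is statically stable.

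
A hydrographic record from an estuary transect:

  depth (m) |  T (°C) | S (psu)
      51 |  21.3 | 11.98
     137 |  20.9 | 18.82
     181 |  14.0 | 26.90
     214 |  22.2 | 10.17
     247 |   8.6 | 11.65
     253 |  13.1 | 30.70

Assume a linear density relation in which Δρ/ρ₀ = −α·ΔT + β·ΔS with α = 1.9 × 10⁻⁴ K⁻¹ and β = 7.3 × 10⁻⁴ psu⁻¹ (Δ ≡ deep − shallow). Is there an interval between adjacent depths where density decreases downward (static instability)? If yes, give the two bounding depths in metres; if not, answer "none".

181–214 m

Evaluate Δρ/ρ₀ = −αΔT + βΔS across each adjacent pair:
  51–137 m: −αΔT+βΔS = −(1.9 × 10⁻⁴)(-0.4)+(7.3 × 10⁻⁴)(+6.84) = 5.1 × 10⁻³ → stable
  137–181 m: −αΔT+βΔS = −(1.9 × 10⁻⁴)(-6.9)+(7.3 × 10⁻⁴)(+8.08) = 7.2 × 10⁻³ → stable
  181–214 m: −αΔT+βΔS = −(1.9 × 10⁻⁴)(+8.2)+(7.3 × 10⁻⁴)(-16.73) = -0.014 → UNSTABLE
  214–247 m: −αΔT+βΔS = −(1.9 × 10⁻⁴)(-13.6)+(7.3 × 10⁻⁴)(+1.48) = 3.7 × 10⁻³ → stable
  247–253 m: −αΔT+βΔS = −(1.9 × 10⁻⁴)(+4.5)+(7.3 × 10⁻⁴)(+19.05) = 0.013 → stable
The 181–214 m interval has Δρ < 0: lighter water underlies denser water.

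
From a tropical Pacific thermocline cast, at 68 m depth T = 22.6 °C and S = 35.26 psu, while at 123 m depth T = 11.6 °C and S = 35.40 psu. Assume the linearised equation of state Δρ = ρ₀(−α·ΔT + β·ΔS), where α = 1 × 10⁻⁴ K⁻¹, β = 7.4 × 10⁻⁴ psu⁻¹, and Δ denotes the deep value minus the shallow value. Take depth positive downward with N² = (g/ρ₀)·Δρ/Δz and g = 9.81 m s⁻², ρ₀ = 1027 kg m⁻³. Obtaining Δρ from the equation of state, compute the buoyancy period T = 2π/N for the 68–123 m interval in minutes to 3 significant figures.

7.15 min

ΔT = -11.0 K, ΔS = +0.14 psu (deep − shallow).
Δρ/ρ₀ = −αΔT + βΔS = 1.10 × 10⁻³ + 1.036 × 10⁻⁴ = 1.2036 × 10⁻³, so Δρ ≈ 1.236 kg m⁻³.
N² = (g/ρ₀)·Δρ/Δz = g·(Δρ/ρ₀)/Δz = 9.81 × 1.2036 × 10⁻³ / 55 = 2.1468 × 10⁻⁴ s⁻².
N = √(2.1468 × 10⁻⁴) = 0.014652 rad s⁻¹ → T = 2π/N = 428.83 s = 7.1472 min ≈ 7.15 min.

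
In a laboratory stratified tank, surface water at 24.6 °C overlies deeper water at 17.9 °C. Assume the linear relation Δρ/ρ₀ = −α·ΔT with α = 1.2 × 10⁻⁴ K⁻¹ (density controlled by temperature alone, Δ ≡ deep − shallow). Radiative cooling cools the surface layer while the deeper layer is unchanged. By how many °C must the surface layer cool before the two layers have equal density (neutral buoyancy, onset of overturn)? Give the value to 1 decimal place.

With temperature the only control, equal density requires T_surf′ = T_deep.
T_surf′ = 17.9 °C.
Cooling required: 24.6 − 17.9 = 6.7 °C.

6.7 °C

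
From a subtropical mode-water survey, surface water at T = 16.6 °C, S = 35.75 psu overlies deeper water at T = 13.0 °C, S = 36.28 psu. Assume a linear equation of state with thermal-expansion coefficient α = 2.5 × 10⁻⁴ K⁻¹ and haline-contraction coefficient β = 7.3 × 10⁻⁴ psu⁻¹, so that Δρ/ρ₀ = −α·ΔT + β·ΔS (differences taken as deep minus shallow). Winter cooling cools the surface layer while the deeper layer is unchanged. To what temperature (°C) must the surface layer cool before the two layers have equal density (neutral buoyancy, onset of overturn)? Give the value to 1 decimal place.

11.5 °C

Neutral buoyancy requires Δρ = 0, i.e. −α(T_deep − T_surf′) + β(S_deep − S_surf) = 0.
T_surf′ = T_deep − (β/α)·ΔS = 13.0 − (7.3 × 10⁻⁴/2.5 × 10⁻⁴)·(+0.53) = 11.452 °C.
Cooling required: 16.6 − (11.452) = 5.148 °C.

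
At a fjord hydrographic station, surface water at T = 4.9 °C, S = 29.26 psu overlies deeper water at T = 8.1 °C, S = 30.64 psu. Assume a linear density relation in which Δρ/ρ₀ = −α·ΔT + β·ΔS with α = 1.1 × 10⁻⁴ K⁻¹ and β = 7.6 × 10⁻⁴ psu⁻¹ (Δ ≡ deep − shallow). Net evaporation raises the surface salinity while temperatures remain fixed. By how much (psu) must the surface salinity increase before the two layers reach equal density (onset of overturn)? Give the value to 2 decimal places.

0.92 psu

Neutral buoyancy requires −α(T_deep − T_surf) + β(S_deep − S_surf′) = 0.
S_surf′ = S_deep − (α/β)·ΔT = 30.64 − (1.1 × 10⁻⁴/7.6 × 10⁻⁴)·(+3.2) = 30.1768 psu.
Increase required: 30.1768 − 29.26 = 0.9168 psu.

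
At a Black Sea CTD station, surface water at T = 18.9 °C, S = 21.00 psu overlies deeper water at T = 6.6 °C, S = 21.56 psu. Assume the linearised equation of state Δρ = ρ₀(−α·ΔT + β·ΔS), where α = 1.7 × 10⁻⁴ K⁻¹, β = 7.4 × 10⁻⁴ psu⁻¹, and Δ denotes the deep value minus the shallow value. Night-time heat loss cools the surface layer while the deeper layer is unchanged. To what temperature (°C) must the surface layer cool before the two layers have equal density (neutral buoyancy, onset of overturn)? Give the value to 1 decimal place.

Neutral buoyancy requires Δρ = 0, i.e. −α(T_deep − T_surf′) + β(S_deep − S_surf) = 0.
T_surf′ = T_deep − (β/α)·ΔS = 6.6 − (7.4 × 10⁻⁴/1.7 × 10⁻⁴)·(+0.56) = 4.162 °C.
Cooling required: 18.9 − (4.162) = 14.738 °C.

4.2 °C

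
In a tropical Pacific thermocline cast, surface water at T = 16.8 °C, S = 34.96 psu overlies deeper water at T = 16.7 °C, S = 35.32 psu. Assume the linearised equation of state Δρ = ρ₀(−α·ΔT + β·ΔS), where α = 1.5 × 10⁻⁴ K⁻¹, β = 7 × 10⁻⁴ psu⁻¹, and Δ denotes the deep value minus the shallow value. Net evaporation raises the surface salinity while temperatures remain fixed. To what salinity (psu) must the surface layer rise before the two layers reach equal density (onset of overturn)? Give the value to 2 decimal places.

35.34 psu

Neutral buoyancy requires −α(T_deep − T_surf) + β(S_deep − S_surf′) = 0.
S_surf′ = S_deep − (α/β)·ΔT = 35.32 − (1.5 × 10⁻⁴/7 × 10⁻⁴)·(-0.1) = 35.3414 psu.
Increase required: 35.3414 − 34.96 = 0.3814 psu.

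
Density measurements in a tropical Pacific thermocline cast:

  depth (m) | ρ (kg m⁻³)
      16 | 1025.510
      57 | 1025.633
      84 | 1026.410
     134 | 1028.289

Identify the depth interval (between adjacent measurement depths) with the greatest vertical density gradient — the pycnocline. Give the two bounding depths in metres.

84–134 m

Compute the density gradient over each adjacent pair:
  16–57 m: Δρ/Δz = 0.123/41 = 3.0 × 10⁻³ kg m⁻⁴
  57–84 m: Δρ/Δz = 0.777/27 = 0.029 kg m⁻⁴
  84–134 m: Δρ/Δz = 1.879/50 = 0.038 kg m⁻⁴
The largest gradient is in the 84–134 m interval — the pycnocline.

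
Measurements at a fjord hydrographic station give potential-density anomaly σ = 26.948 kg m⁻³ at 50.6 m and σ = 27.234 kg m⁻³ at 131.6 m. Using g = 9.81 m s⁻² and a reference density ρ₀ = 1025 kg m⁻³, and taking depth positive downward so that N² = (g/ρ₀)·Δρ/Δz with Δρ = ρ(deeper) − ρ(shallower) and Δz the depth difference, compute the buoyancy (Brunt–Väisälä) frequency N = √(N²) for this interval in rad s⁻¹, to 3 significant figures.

Δρ = 1027.234 − 1026.948 = 0.286 kg m⁻³ over Δz = 131.6 − 50.6 = 81 m.
N² = (9.81/1025) × (0.286/81) = 3.3793 × 10⁻⁵ s⁻².
N = √(3.3793 × 10⁻⁵) = 5.8132 × 10⁻³ rad s⁻¹ ≈ 5.81 × 10⁻³ rad s⁻¹.

5.81 × 10⁻³ rad s⁻¹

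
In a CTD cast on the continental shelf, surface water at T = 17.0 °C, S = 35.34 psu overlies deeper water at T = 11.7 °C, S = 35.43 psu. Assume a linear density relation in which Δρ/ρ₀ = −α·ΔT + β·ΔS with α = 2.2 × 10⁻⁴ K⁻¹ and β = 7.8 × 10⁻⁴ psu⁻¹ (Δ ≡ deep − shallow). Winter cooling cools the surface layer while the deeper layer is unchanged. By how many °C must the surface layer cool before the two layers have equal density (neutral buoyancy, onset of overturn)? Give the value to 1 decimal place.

5.6 °C

Neutral buoyancy requires Δρ = 0, i.e. −α(T_deep − T_surf′) + β(S_deep − S_surf) = 0.
T_surf′ = T_deep − (β/α)·ΔS = 11.7 − (7.8 × 10⁻⁴/2.2 × 10⁻⁴)·(+0.09) = 11.381 °C.
Cooling required: 17.0 − (11.381) = 5.619 °C.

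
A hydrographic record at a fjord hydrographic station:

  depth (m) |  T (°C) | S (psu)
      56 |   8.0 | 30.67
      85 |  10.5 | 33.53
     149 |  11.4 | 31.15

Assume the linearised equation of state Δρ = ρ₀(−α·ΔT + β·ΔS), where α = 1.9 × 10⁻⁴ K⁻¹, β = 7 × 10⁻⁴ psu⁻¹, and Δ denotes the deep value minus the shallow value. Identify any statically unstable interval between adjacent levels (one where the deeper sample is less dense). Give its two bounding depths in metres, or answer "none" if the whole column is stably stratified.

Evaluate Δρ/ρ₀ = −αΔT + βΔS across each adjacent pair:
  56–85 m: −αΔT+βΔS = −(1.9 × 10⁻⁴)(+2.5)+(7 × 10⁻⁴)(+2.86) = 1.5 × 10⁻³ → stable
  85–149 m: −αΔT+βΔS = −(1.9 × 10⁻⁴)(+0.9)+(7 × 10⁻⁴)(-2.38) = -1.8 × 10⁻³ → UNSTABLE
The 85–149 m interval has Δρ < 0: lighter water underlies denser water.

85–149 m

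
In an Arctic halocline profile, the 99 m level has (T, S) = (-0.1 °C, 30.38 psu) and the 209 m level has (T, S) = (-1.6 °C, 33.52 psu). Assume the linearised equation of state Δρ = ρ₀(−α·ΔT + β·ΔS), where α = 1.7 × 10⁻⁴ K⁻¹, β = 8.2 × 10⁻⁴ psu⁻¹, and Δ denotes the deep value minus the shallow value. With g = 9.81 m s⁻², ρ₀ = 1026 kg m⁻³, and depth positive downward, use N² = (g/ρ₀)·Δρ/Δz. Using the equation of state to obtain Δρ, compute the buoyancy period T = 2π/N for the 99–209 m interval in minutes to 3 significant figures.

ΔT = -1.5 K, ΔS = +3.14 psu (deep − shallow).
Δρ/ρ₀ = −αΔT + βΔS = 2.55 × 10⁻⁴ + 2.5748 × 10⁻³ = 2.8298 × 10⁻³, so Δρ ≈ 2.903 kg m⁻³.
N² = (g/ρ₀)·Δρ/Δz = g·(Δρ/ρ₀)/Δz = 9.81 × 2.8298 × 10⁻³ / 110 = 2.5237 × 10⁻⁴ s⁻².
N = √(2.5237 × 10⁻⁴) = 0.015886 rad s⁻¹ → T = 2π/N = 395.52 s = 6.5920 min ≈ 6.59 min.

6.59 min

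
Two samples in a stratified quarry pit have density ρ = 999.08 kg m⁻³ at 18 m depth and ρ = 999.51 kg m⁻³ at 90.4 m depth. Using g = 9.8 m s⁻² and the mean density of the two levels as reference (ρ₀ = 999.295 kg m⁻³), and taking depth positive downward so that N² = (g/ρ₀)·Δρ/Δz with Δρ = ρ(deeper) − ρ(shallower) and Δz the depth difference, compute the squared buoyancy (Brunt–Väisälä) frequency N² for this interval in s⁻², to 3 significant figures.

5.82 × 10⁻⁵ s⁻²

Δρ = 999.51 − 999.08 = 0.43 kg m⁻³ over Δz = 90.4 − 18 = 72.4 m.
N² = (9.8/999.295) × (0.43/72.4) = 5.8245 × 10⁻⁵ s⁻² ≈ 5.82 × 10⁻⁵ s⁻².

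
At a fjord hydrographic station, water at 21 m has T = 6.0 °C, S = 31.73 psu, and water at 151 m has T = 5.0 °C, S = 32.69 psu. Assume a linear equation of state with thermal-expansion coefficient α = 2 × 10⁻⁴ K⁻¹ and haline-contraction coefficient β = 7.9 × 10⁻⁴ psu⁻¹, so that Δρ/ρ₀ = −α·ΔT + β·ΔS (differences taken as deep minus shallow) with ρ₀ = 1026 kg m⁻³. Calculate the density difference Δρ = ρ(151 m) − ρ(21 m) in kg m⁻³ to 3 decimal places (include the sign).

+0.983 kg m⁻³

ΔT = -1.0 K, ΔS = +0.96 psu (deep − shallow).
Δρ/ρ₀ = −(2 × 10⁻⁴)(-1.0) + (7.9 × 10⁻⁴)(+0.96) = 9.584 × 10⁻⁴.
Δρ = 1026 × (9.584 × 10⁻⁴) = +0.983 kg m⁻³.
Positive Δρ: denser below, stable.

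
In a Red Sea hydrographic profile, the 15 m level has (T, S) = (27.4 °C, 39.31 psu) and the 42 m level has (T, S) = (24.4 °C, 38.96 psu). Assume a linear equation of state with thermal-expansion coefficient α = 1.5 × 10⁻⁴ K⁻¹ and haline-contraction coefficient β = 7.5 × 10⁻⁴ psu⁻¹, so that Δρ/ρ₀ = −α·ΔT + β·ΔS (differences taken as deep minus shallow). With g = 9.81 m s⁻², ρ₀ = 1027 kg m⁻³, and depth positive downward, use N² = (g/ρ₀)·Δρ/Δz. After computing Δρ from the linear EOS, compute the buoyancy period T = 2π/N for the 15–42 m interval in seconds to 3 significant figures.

761 s

ΔT = -3.0 K, ΔS = -0.35 psu (deep − shallow).
Δρ/ρ₀ = −αΔT + βΔS = 4.50 × 10⁻⁴ − 2.625 × 10⁻⁴ = 1.875 × 10⁻⁴, so Δρ ≈ 0.1926 kg m⁻³.
N² = (g/ρ₀)·Δρ/Δz = g·(Δρ/ρ₀)/Δz = 9.81 × 1.875 × 10⁻⁴ / 27 = 6.8125 × 10⁻⁵ s⁻².
N = √(6.8125 × 10⁻⁵) = 8.2538 × 10⁻³ rad s⁻¹ → T = 2π/N = 761.25 s ≈ 761 s.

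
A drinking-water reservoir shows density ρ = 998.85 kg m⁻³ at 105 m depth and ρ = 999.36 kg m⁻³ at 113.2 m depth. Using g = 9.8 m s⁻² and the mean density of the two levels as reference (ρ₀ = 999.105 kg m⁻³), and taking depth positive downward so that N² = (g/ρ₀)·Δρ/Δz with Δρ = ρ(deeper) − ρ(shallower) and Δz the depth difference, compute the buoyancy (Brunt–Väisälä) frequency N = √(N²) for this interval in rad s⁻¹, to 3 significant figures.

Δρ = 999.36 − 998.85 = 0.51 kg m⁻³ over Δz = 113.2 − 105 = 8.2 m.
N² = (9.8/999.105) × (0.51/8.2) = 6.1006 × 10⁻⁴ s⁻².
N = √(6.1006 × 10⁻⁴) = 0.024699 rad s⁻¹ ≈ 0.0247 rad s⁻¹.

0.0247 rad s⁻¹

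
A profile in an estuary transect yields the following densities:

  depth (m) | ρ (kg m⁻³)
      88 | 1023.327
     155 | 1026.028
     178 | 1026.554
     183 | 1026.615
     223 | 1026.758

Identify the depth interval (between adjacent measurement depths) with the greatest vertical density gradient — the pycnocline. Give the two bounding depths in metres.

88–155 m

Compute the density gradient over each adjacent pair:
  88–155 m: Δρ/Δz = 2.701/67 = 0.040 kg m⁻⁴
  155–178 m: Δρ/Δz = 0.526/23 = 0.023 kg m⁻⁴
  178–183 m: Δρ/Δz = 0.061/5 = 0.012 kg m⁻⁴
  183–223 m: Δρ/Δz = 0.143/40 = 3.6 × 10⁻³ kg m⁻⁴
The largest gradient is in the 88–155 m interval — the pycnocline.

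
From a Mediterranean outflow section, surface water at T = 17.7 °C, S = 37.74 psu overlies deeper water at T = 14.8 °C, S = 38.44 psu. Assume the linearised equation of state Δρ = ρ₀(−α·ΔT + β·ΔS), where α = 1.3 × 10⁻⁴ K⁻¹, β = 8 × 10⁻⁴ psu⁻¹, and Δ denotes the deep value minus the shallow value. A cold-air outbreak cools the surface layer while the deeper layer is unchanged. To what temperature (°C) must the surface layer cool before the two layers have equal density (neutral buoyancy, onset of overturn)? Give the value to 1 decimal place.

10.5 °C

Neutral buoyancy requires Δρ = 0, i.e. −α(T_deep − T_surf′) + β(S_deep − S_surf) = 0.
T_surf′ = T_deep − (β/α)·ΔS = 14.8 − (8 × 10⁻⁴/1.3 × 10⁻⁴)·(+0.70) = 10.492 °C.
Cooling required: 17.7 − (10.492) = 7.208 °C.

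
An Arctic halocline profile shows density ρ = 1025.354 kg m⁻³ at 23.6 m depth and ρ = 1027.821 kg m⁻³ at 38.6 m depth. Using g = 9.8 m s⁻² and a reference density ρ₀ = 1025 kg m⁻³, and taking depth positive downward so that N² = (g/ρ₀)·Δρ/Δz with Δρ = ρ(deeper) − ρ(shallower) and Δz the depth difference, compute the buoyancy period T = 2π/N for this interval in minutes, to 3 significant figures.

Δρ = 1027.821 − 1025.354 = 2.467 kg m⁻³ over Δz = 38.6 − 23.6 = 15 m.
N² = (9.8/1025) × (2.467/15) = 1.5725 × 10⁻³ s⁻².
N = √(1.5725 × 10⁻³) = 0.039655 rad s⁻¹, so T = 2π/N = 158.45 s = 2.6408 min ≈ 2.64 min.

2.64 min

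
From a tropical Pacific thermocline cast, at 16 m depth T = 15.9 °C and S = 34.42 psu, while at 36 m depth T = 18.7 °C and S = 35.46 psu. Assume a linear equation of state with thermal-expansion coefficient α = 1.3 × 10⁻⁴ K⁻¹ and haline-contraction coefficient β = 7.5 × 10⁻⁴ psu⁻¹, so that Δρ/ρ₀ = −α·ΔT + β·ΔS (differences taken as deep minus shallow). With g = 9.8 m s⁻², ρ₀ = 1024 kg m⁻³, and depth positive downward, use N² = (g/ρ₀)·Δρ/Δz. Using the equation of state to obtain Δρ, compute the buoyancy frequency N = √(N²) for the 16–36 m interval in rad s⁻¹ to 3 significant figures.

0.0143 rad s⁻¹

ΔT = +2.8 K, ΔS = +1.04 psu (deep − shallow).
Δρ/ρ₀ = −αΔT + βΔS = -3.64 × 10⁻⁴ + 7.80 × 10⁻⁴ = 4.16 × 10⁻⁴, so Δρ ≈ 0.4260 kg m⁻³.
N² = (g/ρ₀)·Δρ/Δz = g·(Δρ/ρ₀)/Δz = 9.8 × 4.16 × 10⁻⁴ / 20 = 2.0384 × 10⁻⁴ s⁻².
N = √(2.0384 × 10⁻⁴) = 0.014277 rad s⁻¹ ≈ 0.0143 rad s⁻¹.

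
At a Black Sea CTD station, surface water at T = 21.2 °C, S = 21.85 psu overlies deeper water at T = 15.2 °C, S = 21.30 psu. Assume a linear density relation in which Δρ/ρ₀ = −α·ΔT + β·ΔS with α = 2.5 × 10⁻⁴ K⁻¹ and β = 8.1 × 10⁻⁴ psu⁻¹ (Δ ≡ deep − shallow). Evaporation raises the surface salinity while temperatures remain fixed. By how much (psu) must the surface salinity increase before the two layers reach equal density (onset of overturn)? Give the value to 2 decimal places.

1.30 psu

Neutral buoyancy requires −α(T_deep − T_surf) + β(S_deep − S_surf′) = 0.
S_surf′ = S_deep − (α/β)·ΔT = 21.30 − (2.5 × 10⁻⁴/8.1 × 10⁻⁴)·(-6.0) = 23.1519 psu.
Increase required: 23.1519 − 21.85 = 1.3019 psu.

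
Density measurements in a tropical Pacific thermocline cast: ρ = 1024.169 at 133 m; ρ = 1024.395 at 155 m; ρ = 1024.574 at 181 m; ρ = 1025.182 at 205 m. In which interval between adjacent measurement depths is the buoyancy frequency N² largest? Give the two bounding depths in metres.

Compute the density gradient over each adjacent pair:
  133–155 m: Δρ/Δz = 0.226/22 = 0.010 kg m⁻⁴
  155–181 m: Δρ/Δz = 0.179/26 = 6.9 × 10⁻³ kg m⁻⁴
  181–205 m: Δρ/Δz = 0.608/24 = 0.025 kg m⁻⁴
The largest gradient is in the 181–205 m interval — the pycnocline.

181–205 m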